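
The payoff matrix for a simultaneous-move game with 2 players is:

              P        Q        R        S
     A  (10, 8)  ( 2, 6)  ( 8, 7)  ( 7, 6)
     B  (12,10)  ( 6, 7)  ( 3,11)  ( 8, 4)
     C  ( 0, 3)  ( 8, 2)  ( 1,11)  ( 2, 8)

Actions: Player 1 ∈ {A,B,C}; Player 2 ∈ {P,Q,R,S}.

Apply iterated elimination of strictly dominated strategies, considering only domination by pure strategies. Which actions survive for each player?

IESDS → P1:{A,B} P2:{P,R}

P2 drop Q (P beats it: A:8>6 B:10>7 C:3>2)
P1 drop C (A beats it: P:10>0 R:8>1 S:7>2)
P2 drop S (P beats it: A:8>6 B:10>4)
P1→{A,B} P2→{P,R}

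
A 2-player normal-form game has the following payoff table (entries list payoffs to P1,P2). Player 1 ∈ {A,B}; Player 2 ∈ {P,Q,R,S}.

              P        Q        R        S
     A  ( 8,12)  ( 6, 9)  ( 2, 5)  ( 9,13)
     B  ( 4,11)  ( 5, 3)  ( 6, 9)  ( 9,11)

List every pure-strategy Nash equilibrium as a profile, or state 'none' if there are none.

(A,P): not NE [P2→S gives 13>12]
(A,Q): not NE [P2→S gives 13>9]
(A,R): not NE [P1→B gives 6>2; P2→S gives 13>5]
(A,S): NE
(B,P): not NE [P1→A gives 8>4]
(B,Q): not NE [P1→A gives 6>5; P2→S gives 11>3]
(B,R): not NE [P2→S gives 11>9]
(B,S): NE

PSNE = {(A,S), (B,S)}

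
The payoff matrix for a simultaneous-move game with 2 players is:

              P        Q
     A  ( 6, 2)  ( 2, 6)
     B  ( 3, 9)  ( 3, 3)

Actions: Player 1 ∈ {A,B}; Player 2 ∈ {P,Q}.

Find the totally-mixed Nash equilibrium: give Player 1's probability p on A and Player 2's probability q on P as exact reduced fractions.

P1 indiff ⇒ q·6+(1-q)·2 = q·3+(1-q)·3 ⇒ q(3) = (1-q)(1) ⇒ q = 1/4
P2 indiff ⇒ p·2+(1-p)·9 = p·6+(1-p)·3 ⇒ p(-4) = (1-p)(-6) ⇒ p = 3/5

(p,q) = (3/5, 1/4)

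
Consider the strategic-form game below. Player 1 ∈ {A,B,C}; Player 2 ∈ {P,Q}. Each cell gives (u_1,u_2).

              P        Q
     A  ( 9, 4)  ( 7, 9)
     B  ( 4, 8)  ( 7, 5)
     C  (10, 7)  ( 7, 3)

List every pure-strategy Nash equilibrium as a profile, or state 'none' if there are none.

(A,P): not NE [P1→C gives 10>9; P2→Q gives 9>4]
(A,Q): NE
(B,P): not NE [P1→C gives 10>4]
(B,Q): not NE [P2→P gives 8>5]
(C,P): NE
(C,Q): not NE [P2→P gives 7>3]

PSNE = {(A,Q), (C,P)}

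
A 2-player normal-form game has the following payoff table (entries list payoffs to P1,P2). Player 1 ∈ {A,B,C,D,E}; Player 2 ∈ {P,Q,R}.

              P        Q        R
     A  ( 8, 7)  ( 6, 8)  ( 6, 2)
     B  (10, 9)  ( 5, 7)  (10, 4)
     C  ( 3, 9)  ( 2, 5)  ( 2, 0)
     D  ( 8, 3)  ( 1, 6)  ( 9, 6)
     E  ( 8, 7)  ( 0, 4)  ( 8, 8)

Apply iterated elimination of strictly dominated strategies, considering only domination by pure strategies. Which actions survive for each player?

P1 drop C (A beats it: P:8>3 Q:6>2 R:6>2)
P1 drop D (B beats it: P:10>8 Q:5>1 R:10>9)
P1 drop E (B beats it: P:10>8 Q:5>0 R:10>8)
P2 drop R (P beats it: A:7>2 B:9>4)
P1→{A,B} P2→{P,Q}

Remaining: P1:{A,B} P2:{P,Q}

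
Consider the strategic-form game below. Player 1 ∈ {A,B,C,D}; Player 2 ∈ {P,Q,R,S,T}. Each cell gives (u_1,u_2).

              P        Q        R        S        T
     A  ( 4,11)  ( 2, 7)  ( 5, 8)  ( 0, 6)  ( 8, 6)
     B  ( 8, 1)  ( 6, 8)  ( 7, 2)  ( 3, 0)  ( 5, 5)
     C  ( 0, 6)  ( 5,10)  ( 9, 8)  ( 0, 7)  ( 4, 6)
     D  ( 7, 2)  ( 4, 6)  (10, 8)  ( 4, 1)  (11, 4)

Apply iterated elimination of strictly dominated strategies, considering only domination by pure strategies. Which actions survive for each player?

Remaining: P1:{B,C,D} P2:{Q,R}

P1 drop A (D beats it: P:7>4 Q:4>2 R:10>5 S:4>0 T:11>8)
P2 drop P (Q beats it: B:8>1 C:10>6 D:6>2)
P2 drop S (Q beats it: B:8>0 C:10>7 D:6>1)
P2 drop T (Q beats it: B:8>5 C:10>6 D:6>4)
P1→{B,C,D} P2→{Q,R}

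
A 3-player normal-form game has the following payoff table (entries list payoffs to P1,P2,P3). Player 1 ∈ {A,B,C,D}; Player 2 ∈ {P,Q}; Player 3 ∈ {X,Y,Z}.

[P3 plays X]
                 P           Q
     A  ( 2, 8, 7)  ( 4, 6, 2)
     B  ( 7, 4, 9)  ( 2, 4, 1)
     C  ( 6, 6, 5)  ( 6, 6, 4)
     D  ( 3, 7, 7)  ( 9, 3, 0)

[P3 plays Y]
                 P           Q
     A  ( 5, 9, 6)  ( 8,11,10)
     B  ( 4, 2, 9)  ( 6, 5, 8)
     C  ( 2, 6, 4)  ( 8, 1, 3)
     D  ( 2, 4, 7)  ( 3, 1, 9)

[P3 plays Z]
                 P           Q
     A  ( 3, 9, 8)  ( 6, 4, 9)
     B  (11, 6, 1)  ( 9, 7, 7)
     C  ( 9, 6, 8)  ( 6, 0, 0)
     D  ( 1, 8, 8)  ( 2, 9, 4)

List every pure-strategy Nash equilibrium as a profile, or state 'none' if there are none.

Nash profiles: (A,Q,Y), (B,P,X)

(A,P,X): not NE [P1→B gives 7>2; P3→Z gives 8>7]
(A,P,Y): not NE [P2→Q gives 11>9; P3→Z gives 8>6]
(A,P,Z): not NE [P1→B gives 11>3]
(A,Q,X): not NE [P1→D gives 9>4; P2→P gives 8>6; P3→Y gives 10>2]
(A,Q,Y): NE
(A,Q,Z): not NE [P1→B gives 9>6; P2→P gives 9>4; P3→Y gives 10>9]
(B,P,X): NE
(B,P,Y): not NE [P1→A gives 5>4; P2→Q gives 5>2]
(B,P,Z): not NE [P2→Q gives 7>6; P3→Y gives 9>1]
(B,Q,X): not NE [P1→D gives 9>2; P3→Y gives 8>1]
(B,Q,Y): not NE [P1→C gives 8>6]
(B,Q,Z): not NE [P3→Y gives 8>7]
(C,P,X): not NE [P1→B gives 7>6; P3→Z gives 8>5]
(C,P,Y): not NE [P1→A gives 5>2; P3→Z gives 8>4]
(C,P,Z): not NE [P1→B gives 11>9]
(C,Q,X): not NE [P1→D gives 9>6]
(C,Q,Y): not NE [P2→P gives 6>1; P3→X gives 4>3]
(C,Q,Z): not NE [P1→B gives 9>6; P2→P gives 6>0; P3→X gives 4>0]
(D,P,X): not NE [P1→B gives 7>3; P3→Z gives 8>7]
(D,P,Y): not NE [P1→A gives 5>2; P3→Z gives 8>7]
(D,P,Z): not NE [P1→B gives 11>1; P2→Q gives 9>8]
(D,Q,X): not NE [P2→P gives 7>3; P3→Y gives 9>0]
(D,Q,Y): not NE [P1→C gives 8>3; P2→P gives 4>1]
(D,Q,Z): not NE [P1→B gives 9>2; P3→Y gives 9>4]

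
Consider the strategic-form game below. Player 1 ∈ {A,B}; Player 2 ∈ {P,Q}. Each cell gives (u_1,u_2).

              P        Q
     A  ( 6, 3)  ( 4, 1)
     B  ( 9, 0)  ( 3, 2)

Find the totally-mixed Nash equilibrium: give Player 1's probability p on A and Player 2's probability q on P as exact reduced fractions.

P1 indiff ⇒ q·6+(1-q)·4 = q·9+(1-q)·3 ⇒ q(-3) = (1-q)(-1) ⇒ q = 1/4
P2 indiff ⇒ p·3+(1-p)·0 = p·1+(1-p)·2 ⇒ p(2) = (1-p)(2) ⇒ p = 1/2

p=1/2, q=1/4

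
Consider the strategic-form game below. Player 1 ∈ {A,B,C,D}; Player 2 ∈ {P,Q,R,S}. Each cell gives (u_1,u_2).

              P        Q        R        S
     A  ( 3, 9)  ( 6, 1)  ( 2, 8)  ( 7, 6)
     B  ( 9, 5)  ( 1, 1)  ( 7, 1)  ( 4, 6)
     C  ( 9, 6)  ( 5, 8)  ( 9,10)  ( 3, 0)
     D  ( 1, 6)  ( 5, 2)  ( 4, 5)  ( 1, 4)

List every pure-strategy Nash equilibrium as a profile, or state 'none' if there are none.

(A,P): not NE [P1→C gives 9>3]
(A,Q): not NE [P2→P gives 9>1]
(A,R): not NE [P1→C gives 9>2; P2→P gives 9>8]
(A,S): not NE [P2→P gives 9>6]
(B,P): not NE [P2→S gives 6>5]
(B,Q): not NE [P1→A gives 6>1; P2→S gives 6>1]
(B,R): not NE [P1→C gives 9>7; P2→S gives 6>1]
(B,S): not NE [P1→A gives 7>4]
(C,P): not NE [P2→R gives 10>6]
(C,Q): not NE [P1→A gives 6>5; P2→R gives 10>8]
(C,R): NE
(C,S): not NE [P1→A gives 7>3; P2→R gives 10>0]
(D,P): not NE [P1→C gives 9>1]
(D,Q): not NE [P1→A gives 6>5; P2→P gives 6>2]
(D,R): not NE [P1→C gives 9>4; P2→P gives 6>5]
(D,S): not NE [P1→A gives 7>1; P2→P gives 6>4]

PSNE = {(C,R)}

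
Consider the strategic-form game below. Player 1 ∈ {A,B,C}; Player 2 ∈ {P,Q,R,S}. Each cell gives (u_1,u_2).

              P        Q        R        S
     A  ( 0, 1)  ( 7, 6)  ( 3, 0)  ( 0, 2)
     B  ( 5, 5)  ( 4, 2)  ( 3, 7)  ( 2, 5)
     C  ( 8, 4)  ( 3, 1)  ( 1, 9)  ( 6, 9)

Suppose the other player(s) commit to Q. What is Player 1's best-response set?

BR_1 = {A}

u_1(A vs Q) = 7
u_1(B vs Q) = 4
u_1(C vs Q) = 3
max payoff 7 at {A}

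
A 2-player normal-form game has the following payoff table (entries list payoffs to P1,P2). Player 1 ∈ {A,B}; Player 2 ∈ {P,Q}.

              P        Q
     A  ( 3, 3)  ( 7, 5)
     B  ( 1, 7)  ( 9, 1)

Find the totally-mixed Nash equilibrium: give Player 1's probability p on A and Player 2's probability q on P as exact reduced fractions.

(p,q) = (3/4, 1/2)

P1 indiff ⇒ q·3+(1-q)·7 = q·1+(1-q)·9 ⇒ q(2) = (1-q)(2) ⇒ q = 1/2
P2 indiff ⇒ p·3+(1-p)·7 = p·5+(1-p)·1 ⇒ p(-2) = (1-p)(-6) ⇒ p = 3/4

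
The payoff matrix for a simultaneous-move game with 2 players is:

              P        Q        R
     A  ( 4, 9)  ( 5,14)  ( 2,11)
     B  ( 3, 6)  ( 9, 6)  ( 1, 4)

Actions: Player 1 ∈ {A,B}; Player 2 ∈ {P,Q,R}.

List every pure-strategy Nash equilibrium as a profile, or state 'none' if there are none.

NE set: (B,Q)

(A,P): not NE [P2→Q gives 14>9]
(A,Q): not NE [P1→B gives 9>5]
(A,R): not NE [P2→Q gives 14>11]
(B,P): not NE [P1→A gives 4>3]
(B,Q): NE
(B,R): not NE [P1→A gives 2>1; P2→Q gives 6>4]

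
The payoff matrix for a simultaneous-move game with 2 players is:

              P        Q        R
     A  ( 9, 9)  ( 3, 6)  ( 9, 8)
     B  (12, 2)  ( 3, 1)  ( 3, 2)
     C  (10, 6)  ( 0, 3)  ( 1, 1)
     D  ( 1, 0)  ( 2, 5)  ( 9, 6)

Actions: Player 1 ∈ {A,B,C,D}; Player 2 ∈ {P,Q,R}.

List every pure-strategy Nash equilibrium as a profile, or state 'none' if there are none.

NE set: (B,P), (D,R)

(A,P): not NE [P1→B gives 12>9]
(A,Q): not NE [P2→P gives 9>6]
(A,R): not NE [P2→P gives 9>8]
(B,P): NE
(B,Q): not NE [P2→R gives 2>1]
(B,R): not NE [P1→D gives 9>3]
(C,P): not NE [P1→B gives 12>10]
(C,Q): not NE [P1→B gives 3>0; P2→P gives 6>3]
(C,R): not NE [P1→D gives 9>1; P2→P gives 6>1]
(D,P): not NE [P1→B gives 12>1; P2→R gives 6>0]
(D,Q): not NE [P1→B gives 3>2; P2→R gives 6>5]
(D,R): NE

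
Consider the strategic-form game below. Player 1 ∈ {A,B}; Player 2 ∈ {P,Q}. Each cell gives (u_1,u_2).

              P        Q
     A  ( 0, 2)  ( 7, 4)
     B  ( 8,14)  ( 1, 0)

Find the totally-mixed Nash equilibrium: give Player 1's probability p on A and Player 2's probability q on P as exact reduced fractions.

P1 indiff ⇒ q·0+(1-q)·7 = q·8+(1-q)·1 ⇒ q(-8) = (1-q)(-6) ⇒ q = 3/7
P2 indiff ⇒ p·2+(1-p)·14 = p·4+(1-p)·0 ⇒ p(-2) = (1-p)(-14) ⇒ p = 7/8

(p,q) = (7/8, 3/7)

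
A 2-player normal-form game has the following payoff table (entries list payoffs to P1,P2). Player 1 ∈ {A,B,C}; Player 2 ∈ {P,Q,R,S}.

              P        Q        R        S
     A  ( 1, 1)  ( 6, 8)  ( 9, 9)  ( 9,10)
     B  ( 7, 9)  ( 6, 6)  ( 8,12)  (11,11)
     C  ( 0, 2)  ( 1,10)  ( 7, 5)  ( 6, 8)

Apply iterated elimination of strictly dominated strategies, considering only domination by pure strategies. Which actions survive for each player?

Remaining: P1:{A,B} P2:{R,S}

P1 drop C (A beats it: P:1>0 Q:6>1 R:9>7 S:9>6)
P2 drop P (R beats it: A:9>1 B:12>9)
P2 drop Q (R beats it: A:9>8 B:12>6)
P1→{A,B} P2→{R,S}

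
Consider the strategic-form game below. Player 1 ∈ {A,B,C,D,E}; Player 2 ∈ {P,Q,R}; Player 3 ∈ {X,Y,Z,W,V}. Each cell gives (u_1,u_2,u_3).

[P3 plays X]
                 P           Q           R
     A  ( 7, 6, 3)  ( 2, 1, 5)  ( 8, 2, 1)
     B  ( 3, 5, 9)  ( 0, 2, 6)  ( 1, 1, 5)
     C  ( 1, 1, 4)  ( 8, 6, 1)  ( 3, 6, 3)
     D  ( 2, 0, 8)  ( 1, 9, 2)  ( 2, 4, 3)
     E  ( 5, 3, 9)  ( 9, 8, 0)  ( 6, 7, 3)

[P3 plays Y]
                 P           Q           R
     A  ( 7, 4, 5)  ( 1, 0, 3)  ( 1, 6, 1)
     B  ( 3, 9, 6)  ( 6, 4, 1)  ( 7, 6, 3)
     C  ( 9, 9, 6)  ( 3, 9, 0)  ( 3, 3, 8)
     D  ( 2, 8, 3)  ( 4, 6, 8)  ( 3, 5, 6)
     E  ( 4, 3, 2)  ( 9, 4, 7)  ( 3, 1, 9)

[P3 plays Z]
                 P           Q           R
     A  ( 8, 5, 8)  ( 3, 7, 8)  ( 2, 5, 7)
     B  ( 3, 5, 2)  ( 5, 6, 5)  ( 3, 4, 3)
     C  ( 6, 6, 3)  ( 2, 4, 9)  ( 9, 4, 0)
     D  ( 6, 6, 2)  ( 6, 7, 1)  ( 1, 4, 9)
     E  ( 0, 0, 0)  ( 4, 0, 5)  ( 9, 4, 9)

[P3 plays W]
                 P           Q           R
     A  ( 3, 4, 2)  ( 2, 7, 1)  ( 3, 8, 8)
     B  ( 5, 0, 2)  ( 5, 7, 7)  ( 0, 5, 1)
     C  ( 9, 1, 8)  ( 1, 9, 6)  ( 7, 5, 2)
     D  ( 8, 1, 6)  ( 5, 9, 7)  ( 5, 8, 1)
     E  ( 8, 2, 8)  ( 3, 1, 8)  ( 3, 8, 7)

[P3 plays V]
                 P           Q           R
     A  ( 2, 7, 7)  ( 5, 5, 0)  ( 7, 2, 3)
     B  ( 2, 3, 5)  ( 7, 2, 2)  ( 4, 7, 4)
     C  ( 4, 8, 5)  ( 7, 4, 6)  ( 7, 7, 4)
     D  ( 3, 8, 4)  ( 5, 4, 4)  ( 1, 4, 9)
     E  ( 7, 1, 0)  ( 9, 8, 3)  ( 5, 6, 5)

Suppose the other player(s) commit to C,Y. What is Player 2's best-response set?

P2 best: {P,Q}

u_2(P vs C,Y) = 9
u_2(Q vs C,Y) = 9
u_2(R vs C,Y) = 3
max payoff 9 at {P,Q}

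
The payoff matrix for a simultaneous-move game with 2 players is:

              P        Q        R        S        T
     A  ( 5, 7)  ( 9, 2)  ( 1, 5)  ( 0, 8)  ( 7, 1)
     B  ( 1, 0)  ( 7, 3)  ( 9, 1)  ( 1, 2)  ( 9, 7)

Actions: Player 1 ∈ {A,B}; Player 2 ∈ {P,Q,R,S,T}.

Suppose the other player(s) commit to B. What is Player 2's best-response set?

P2 best: {T}

u_2(P vs B) = 0
u_2(Q vs B) = 3
u_2(R vs B) = 1
u_2(S vs B) = 2
u_2(T vs B) = 7
max payoff 7 at {T}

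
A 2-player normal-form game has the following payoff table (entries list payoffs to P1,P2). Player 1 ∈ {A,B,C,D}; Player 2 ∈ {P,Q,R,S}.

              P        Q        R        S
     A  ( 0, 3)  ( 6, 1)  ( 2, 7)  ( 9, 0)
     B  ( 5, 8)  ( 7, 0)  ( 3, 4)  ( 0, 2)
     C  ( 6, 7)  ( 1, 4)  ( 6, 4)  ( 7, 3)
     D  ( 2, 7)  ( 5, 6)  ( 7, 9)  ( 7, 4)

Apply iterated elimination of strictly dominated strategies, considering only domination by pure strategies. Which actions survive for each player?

P2 drop Q (P beats it: A:3>1 B:8>0 C:7>4 D:7>6)
P1 drop B (C beats it: P:6>5 R:6>3 S:7>0)
P2 drop S (P beats it: A:3>0 C:7>3 D:7>4)
P1 drop A (C beats it: P:6>0 R:6>2)
P1→{C,D} P2→{P,R}

Remaining: P1:{C,D} P2:{P,R}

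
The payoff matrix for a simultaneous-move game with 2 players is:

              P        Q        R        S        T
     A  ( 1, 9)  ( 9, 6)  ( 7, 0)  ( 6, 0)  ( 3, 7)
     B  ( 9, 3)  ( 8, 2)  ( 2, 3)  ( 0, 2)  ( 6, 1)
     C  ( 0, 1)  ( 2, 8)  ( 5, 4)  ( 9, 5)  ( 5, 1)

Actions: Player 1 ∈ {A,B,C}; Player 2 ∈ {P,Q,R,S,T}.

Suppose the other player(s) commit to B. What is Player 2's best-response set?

argmax u_2 = {P,R}

u_2(P vs B) = 3
u_2(Q vs B) = 2
u_2(R vs B) = 3
u_2(S vs B) = 2
u_2(T vs B) = 1
max payoff 3 at {P,R}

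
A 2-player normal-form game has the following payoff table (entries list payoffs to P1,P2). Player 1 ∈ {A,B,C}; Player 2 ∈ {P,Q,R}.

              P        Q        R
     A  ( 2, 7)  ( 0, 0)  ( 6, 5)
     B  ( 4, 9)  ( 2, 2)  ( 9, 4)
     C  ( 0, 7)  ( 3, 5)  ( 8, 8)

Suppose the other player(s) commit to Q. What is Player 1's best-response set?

P1 best: {C}

u_1(A vs Q) = 0
u_1(B vs Q) = 2
u_1(C vs Q) = 3
max payoff 3 at {C}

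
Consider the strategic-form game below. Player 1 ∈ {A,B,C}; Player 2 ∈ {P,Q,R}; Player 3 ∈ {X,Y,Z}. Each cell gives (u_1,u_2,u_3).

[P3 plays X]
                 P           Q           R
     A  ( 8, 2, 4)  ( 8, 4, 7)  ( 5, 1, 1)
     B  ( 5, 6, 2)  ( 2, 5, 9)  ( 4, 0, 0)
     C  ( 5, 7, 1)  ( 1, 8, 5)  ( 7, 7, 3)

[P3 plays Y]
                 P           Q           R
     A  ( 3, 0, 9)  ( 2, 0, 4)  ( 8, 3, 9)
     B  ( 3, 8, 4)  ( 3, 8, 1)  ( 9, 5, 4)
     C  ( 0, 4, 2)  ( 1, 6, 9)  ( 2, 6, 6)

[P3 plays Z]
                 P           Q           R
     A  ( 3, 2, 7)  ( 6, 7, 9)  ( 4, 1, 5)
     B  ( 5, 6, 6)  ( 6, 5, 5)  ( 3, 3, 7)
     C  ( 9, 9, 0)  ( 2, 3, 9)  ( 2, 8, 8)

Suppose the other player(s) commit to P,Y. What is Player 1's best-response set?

BR_1 = {A,B}

u_1(A vs P,Y) = 3
u_1(B vs P,Y) = 3
u_1(C vs P,Y) = 0
max payoff 3 at {A,B}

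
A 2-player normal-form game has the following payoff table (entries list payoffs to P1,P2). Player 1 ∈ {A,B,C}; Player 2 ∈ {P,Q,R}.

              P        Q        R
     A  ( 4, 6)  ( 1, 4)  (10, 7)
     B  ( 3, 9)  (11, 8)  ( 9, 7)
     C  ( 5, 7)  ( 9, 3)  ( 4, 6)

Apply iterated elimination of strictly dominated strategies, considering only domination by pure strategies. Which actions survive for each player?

P2 drop Q (P beats it: A:6>4 B:9>8 C:7>3)
P1 drop B (A beats it: P:4>3 R:10>9)
P1→{A,C} P2→{P,R}

IESDS → P1:{A,C} P2:{P,R}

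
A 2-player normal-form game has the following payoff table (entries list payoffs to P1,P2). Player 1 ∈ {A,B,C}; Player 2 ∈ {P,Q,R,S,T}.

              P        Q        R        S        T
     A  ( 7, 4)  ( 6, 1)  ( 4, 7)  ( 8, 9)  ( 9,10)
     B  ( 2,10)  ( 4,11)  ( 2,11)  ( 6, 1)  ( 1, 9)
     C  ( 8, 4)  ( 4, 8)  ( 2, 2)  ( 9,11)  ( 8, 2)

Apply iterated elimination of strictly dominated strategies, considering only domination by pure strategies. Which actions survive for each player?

IESDS → P1:{A,C} P2:{S,T}

P1 drop B (A beats it: P:7>2 Q:6>4 R:4>2 S:8>6 T:9>1)
P2 drop P (S beats it: A:9>4 C:11>4)
P2 drop Q (S beats it: A:9>1 C:11>8)
P2 drop R (S beats it: A:9>7 C:11>2)
P1→{A,C} P2→{S,T}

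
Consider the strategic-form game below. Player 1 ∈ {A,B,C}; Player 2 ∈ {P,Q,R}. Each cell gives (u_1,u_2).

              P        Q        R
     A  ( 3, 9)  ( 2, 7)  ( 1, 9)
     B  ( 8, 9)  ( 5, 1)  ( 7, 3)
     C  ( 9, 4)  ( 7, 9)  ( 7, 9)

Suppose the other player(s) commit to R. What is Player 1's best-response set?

u_1(A vs R) = 1
u_1(B vs R) = 7
u_1(C vs R) = 7
max payoff 7 at {B,C}

argmax u_1 = {B,C}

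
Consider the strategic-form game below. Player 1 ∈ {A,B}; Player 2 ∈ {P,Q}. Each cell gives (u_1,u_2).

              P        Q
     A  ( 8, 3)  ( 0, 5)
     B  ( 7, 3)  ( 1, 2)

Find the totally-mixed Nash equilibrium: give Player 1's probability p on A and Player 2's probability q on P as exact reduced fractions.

P1 mixes 1/3 on A; P2 mixes 1/2 on P

P1 indiff ⇒ q·8+(1-q)·0 = q·7+(1-q)·1 ⇒ q(1) = (1-q)(1) ⇒ q = 1/2
P2 indiff ⇒ p·3+(1-p)·3 = p·5+(1-p)·2 ⇒ p(-2) = (1-p)(-1) ⇒ p = 1/3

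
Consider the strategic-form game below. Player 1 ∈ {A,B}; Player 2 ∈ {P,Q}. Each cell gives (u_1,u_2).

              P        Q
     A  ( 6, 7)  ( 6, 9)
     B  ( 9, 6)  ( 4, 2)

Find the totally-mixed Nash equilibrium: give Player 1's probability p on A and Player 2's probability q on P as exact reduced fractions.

(p,q) = (2/3, 2/5)

P1 indiff ⇒ q·6+(1-q)·6 = q·9+(1-q)·4 ⇒ q(-3) = (1-q)(-2) ⇒ q = 2/5
P2 indiff ⇒ p·7+(1-p)·6 = p·9+(1-p)·2 ⇒ p(-2) = (1-p)(-4) ⇒ p = 2/3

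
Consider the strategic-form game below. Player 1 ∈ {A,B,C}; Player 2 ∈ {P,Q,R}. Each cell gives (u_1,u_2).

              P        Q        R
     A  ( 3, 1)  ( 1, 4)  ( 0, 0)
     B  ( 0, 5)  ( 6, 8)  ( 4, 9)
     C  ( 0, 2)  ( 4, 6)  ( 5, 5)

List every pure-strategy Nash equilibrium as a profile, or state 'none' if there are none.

(A,P): not NE [P2→Q gives 4>1]
(A,Q): not NE [P1→B gives 6>1]
(A,R): not NE [P1→C gives 5>0; P2→Q gives 4>0]
(B,P): not NE [P1→A gives 3>0; P2→R gives 9>5]
(B,Q): not NE [P2→R gives 9>8]
(B,R): not NE [P1→C gives 5>4]
(C,P): not NE [P1→A gives 3>0; P2→Q gives 6>2]
(C,Q): not NE [P1→B gives 6>4]
(C,R): not NE [P2→Q gives 6>5]

No pure NE.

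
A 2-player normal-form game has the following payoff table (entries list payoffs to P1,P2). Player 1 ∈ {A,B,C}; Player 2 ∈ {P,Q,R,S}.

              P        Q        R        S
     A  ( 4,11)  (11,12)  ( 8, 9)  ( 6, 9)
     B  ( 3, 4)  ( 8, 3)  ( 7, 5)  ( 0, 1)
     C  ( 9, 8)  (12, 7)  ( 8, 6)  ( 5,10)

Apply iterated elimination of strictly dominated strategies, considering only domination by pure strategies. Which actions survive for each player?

IESDS → P1:{A,C} P2:{P,Q,S}

P1 drop B (A beats it: P:4>3 Q:11>8 R:8>7 S:6>0)
P2 drop R (P beats it: A:11>9 C:8>6)
P1→{A,C} P2→{P,Q,S}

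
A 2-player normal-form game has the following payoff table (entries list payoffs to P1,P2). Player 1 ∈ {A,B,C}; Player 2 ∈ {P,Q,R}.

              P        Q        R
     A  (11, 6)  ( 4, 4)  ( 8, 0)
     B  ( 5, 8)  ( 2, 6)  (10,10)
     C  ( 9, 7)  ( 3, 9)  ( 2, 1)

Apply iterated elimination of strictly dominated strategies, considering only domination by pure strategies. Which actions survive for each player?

Remaining: P1:{A,B} P2:{P,R}

P1 drop C (A beats it: P:11>9 Q:4>3 R:8>2)
P2 drop Q (P beats it: A:6>4 B:8>6)
P1→{A,B} P2→{P,R}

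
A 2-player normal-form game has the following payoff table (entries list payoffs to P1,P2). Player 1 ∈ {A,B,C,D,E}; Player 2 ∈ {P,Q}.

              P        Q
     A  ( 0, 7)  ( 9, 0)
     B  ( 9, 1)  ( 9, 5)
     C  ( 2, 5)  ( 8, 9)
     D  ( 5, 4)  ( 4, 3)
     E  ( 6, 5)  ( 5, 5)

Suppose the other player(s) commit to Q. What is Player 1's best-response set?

P1 best: {A,B}

u_1(A vs Q) = 9
u_1(B vs Q) = 9
u_1(C vs Q) = 8
u_1(D vs Q) = 4
u_1(E vs Q) = 5
max payoff 9 at {A,B}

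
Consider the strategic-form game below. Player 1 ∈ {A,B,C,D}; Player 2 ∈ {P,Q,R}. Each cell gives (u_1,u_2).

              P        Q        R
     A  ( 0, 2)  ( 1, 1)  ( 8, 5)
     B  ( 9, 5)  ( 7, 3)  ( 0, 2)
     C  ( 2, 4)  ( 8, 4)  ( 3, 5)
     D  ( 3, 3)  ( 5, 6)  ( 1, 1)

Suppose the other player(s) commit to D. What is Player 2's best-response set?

u_2(P vs D) = 3
u_2(Q vs D) = 6
u_2(R vs D) = 1
max payoff 6 at {Q}

P2 best: {Q}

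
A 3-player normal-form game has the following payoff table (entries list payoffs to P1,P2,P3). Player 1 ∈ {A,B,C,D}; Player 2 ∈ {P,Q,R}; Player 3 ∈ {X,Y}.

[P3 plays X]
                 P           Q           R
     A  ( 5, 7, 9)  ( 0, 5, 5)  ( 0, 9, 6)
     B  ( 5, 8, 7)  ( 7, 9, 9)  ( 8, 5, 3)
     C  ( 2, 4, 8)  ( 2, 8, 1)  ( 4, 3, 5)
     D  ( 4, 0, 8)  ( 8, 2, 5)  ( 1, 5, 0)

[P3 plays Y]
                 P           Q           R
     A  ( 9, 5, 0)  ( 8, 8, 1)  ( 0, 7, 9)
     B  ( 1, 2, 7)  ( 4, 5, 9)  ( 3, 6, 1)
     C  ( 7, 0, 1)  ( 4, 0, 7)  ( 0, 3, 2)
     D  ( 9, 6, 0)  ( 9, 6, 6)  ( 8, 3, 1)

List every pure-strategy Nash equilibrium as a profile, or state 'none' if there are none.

Nash profiles: (D,Q,Y)

(A,P,X): not NE [P2→R gives 9>7]
(A,P,Y): not NE [P2→Q gives 8>5; P3→X gives 9>0]
(A,Q,X): not NE [P1→D gives 8>0; P2→R gives 9>5]
(A,Q,Y): not NE [P1→D gives 9>8; P3→X gives 5>1]
(A,R,X): not NE [P1→B gives 8>0; P3→Y gives 9>6]
(A,R,Y): not NE [P1→D gives 8>0; P2→Q gives 8>7]
(B,P,X): not NE [P2→Q gives 9>8]
(B,P,Y): not NE [P1→D gives 9>1; P2→R gives 6>2]
(B,Q,X): not NE [P1→D gives 8>7]
(B,Q,Y): not NE [P1→D gives 9>4; P2→R gives 6>5]
(B,R,X): not NE [P2→Q gives 9>5]
(B,R,Y): not NE [P1→D gives 8>3; P3→X gives 3>1]
(C,P,X): not NE [P1→B gives 5>2; P2→Q gives 8>4]
(C,P,Y): not NE [P1→D gives 9>7; P2→R gives 3>0; P3→X gives 8>1]
(C,Q,X): not NE [P1→D gives 8>2; P3→Y gives 7>1]
(C,Q,Y): not NE [P1→D gives 9>4; P2→R gives 3>0]
(C,R,X): not NE [P1→B gives 8>4; P2→Q gives 8>3]
(C,R,Y): not NE [P1→D gives 8>0; P3→X gives 5>2]
(D,P,X): not NE [P1→B gives 5>4; P2→R gives 5>0]
(D,P,Y): not NE [P3→X gives 8>0]
(D,Q,X): not NE [P2→R gives 5>2; P3→Y gives 6>5]
(D,Q,Y): NE
(D,R,X): not NE [P1→B gives 8>1; P3→Y gives 1>0]
(D,R,Y): not NE [P2→Q gives 6>3]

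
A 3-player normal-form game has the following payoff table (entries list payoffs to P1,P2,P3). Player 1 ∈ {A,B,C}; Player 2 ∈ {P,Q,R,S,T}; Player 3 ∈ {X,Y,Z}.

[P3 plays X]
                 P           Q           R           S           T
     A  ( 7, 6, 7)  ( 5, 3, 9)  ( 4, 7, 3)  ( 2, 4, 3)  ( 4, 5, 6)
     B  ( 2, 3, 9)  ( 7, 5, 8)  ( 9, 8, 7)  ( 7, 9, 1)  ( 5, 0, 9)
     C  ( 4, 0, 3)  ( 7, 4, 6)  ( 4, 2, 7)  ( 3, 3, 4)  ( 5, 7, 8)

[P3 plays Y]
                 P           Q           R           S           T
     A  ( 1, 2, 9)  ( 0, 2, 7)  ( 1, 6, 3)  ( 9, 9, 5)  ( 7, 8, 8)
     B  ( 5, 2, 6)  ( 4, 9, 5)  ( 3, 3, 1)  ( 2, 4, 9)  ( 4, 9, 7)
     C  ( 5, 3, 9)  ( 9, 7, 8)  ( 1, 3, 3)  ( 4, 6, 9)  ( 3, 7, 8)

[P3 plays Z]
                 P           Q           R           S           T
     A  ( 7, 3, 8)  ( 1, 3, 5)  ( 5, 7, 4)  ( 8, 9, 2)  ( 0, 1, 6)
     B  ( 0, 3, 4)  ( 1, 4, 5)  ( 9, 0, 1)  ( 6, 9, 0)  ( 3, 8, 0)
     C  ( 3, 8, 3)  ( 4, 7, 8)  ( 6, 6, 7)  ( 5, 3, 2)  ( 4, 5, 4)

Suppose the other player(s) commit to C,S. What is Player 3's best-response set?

argmax u_3 = {Y}

u_3(X vs C,S) = 4
u_3(Y vs C,S) = 9
u_3(Z vs C,S) = 2
max payoff 9 at {Y}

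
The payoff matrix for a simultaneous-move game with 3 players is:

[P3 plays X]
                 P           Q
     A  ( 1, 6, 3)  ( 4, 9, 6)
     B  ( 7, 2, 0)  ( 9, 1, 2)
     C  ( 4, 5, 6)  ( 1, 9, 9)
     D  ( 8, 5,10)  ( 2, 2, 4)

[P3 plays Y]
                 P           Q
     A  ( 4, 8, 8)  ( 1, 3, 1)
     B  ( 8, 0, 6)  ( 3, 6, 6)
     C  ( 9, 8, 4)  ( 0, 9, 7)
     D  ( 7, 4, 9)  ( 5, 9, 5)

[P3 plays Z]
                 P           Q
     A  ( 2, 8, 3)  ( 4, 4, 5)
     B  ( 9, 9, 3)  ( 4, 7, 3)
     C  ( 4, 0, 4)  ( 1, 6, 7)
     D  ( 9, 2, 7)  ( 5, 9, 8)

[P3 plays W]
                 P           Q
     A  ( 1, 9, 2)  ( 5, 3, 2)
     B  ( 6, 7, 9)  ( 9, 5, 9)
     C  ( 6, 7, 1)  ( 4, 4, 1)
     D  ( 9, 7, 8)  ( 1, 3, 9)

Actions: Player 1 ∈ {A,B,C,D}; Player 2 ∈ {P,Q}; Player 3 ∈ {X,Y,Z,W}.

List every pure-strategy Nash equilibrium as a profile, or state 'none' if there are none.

Nash profiles: (D,P,X)

(A,P,X): not NE [P1→D gives 8>1; P2→Q gives 9>6; P3→Y gives 8>3]
(A,P,Y): not NE [P1→C gives 9>4]
(A,P,Z): not NE [P1→D gives 9>2; P3→Y gives 8>3]
(A,P,W): not NE [P1→D gives 9>1; P3→Y gives 8>2]
(A,Q,X): not NE [P1→B gives 9>4]
(A,Q,Y): not NE [P1→D gives 5>1; P2→P gives 8>3; P3→X gives 6>1]
(A,Q,Z): not NE [P1→D gives 5>4; P2→P gives 8>4; P3→X gives 6>5]
(A,Q,W): not NE [P1→B gives 9>5; P2→P gives 9>3; P3→X gives 6>2]
(B,P,X): not NE [P1→D gives 8>7; P3→W gives 9>0]
(B,P,Y): not NE [P1→C gives 9>8; P2→Q gives 6>0; P3→W gives 9>6]
(B,P,Z): not NE [P3→W gives 9>3]
(B,P,W): not NE [P1→D gives 9>6]
(B,Q,X): not NE [P2→P gives 2>1; P3→W gives 9>2]
(B,Q,Y): not NE [P1→D gives 5>3; P3→W gives 9>6]
(B,Q,Z): not NE [P1→D gives 5>4; P2→P gives 9>7; P3→W gives 9>3]
(B,Q,W): not NE [P2→P gives 7>5]
(C,P,X): not NE [P1→D gives 8>4; P2→Q gives 9>5]
(C,P,Y): not NE [P2→Q gives 9>8; P3→X gives 6>4]
(C,P,Z): not NE [P1→D gives 9>4; P2→Q gives 6>0; P3→X gives 6>4]
(C,P,W): not NE [P1→D gives 9>6; P3→X gives 6>1]
(C,Q,X): not NE [P1→B gives 9>1]
(C,Q,Y): not NE [P1→D gives 5>0; P3→X gives 9>7]
(C,Q,Z): not NE [P1→D gives 5>1; P3→X gives 9>7]
(C,Q,W): not NE [P1→B gives 9>4; P2→P gives 7>4; P3→X gives 9>1]
(D,P,X): NE
(D,P,Y): not NE [P1→C gives 9>7; P2→Q gives 9>4; P3→X gives 10>9]
(D,P,Z): not NE [P2→Q gives 9>2; P3→X gives 10>7]
(D,P,W): not NE [P3→X gives 10>8]
(D,Q,X): not NE [P1→B gives 9>2; P2→P gives 5>2; P3→W gives 9>4]
(D,Q,Y): not NE [P3→W gives 9>5]
(D,Q,Z): not NE [P3→W gives 9>8]
(D,Q,W): not NE [P1→B gives 9>1; P2→P gives 7>3]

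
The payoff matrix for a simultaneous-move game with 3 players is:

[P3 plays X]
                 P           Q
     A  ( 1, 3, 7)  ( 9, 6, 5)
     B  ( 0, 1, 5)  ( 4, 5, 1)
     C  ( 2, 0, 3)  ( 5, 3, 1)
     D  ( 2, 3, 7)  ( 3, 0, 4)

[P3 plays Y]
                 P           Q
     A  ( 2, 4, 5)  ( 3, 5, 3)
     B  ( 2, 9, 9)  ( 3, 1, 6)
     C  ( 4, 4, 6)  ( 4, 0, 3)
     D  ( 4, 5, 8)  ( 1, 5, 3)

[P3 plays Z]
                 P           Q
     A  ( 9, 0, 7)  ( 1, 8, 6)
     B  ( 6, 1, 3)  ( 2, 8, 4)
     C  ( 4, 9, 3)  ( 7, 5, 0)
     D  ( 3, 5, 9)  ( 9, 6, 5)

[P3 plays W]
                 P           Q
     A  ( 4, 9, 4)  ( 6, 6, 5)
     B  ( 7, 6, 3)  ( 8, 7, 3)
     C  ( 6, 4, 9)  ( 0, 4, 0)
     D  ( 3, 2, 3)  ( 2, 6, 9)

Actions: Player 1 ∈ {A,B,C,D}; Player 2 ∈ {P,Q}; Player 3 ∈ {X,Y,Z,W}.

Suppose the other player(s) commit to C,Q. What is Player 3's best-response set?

u_3(X vs C,Q) = 1
u_3(Y vs C,Q) = 3
u_3(Z vs C,Q) = 0
u_3(W vs C,Q) = 0
max payoff 3 at {Y}

argmax u_3 = {Y}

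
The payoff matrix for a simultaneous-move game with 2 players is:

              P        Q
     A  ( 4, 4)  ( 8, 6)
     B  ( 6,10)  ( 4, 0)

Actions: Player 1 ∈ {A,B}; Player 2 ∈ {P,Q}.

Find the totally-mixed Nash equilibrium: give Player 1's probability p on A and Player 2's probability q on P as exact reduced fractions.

P1 mixes 5/6 on A; P2 mixes 2/3 on P

P1 indiff ⇒ q·4+(1-q)·8 = q·6+(1-q)·4 ⇒ q(-2) = (1-q)(-4) ⇒ q = 2/3
P2 indiff ⇒ p·4+(1-p)·10 = p·6+(1-p)·0 ⇒ p(-2) = (1-p)(-10) ⇒ p = 5/6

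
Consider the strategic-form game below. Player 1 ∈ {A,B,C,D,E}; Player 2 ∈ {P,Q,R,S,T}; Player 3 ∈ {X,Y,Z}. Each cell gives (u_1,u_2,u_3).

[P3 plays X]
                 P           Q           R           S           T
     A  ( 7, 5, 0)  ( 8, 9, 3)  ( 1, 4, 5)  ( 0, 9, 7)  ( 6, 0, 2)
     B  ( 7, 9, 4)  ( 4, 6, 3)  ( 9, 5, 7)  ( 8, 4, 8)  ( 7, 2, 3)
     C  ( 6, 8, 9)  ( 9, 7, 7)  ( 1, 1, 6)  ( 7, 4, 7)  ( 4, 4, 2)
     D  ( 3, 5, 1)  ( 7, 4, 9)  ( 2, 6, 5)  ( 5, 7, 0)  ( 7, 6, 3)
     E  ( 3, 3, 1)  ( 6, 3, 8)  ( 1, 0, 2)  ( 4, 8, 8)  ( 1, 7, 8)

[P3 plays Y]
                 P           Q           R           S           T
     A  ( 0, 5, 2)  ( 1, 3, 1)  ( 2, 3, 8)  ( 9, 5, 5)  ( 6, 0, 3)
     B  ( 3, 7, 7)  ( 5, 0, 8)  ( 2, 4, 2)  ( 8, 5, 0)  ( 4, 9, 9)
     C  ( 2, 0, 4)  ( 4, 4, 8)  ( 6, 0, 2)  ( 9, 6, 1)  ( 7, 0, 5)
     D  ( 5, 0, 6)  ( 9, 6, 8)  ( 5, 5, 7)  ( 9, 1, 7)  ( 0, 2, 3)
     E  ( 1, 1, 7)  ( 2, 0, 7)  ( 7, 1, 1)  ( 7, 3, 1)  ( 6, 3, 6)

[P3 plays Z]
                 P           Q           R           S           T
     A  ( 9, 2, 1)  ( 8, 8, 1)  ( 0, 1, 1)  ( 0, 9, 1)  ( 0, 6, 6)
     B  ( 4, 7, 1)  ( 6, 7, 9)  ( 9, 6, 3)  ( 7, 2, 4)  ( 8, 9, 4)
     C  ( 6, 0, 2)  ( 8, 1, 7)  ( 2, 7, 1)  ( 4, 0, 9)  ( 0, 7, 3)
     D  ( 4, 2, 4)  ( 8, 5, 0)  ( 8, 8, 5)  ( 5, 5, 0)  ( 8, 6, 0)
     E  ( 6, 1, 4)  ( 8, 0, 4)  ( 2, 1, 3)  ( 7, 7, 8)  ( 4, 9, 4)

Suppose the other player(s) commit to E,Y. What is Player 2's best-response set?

u_2(P vs E,Y) = 1
u_2(Q vs E,Y) = 0
u_2(R vs E,Y) = 1
u_2(S vs E,Y) = 3
u_2(T vs E,Y) = 3
max payoff 3 at {S,T}

argmax u_2 = {S,T}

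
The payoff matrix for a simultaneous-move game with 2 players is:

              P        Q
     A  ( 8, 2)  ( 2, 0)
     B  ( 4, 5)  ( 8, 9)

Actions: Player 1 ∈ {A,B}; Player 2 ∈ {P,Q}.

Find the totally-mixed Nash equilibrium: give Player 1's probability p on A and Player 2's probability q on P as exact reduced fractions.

P1 indiff ⇒ q·8+(1-q)·2 = q·4+(1-q)·8 ⇒ q(4) = (1-q)(6) ⇒ q = 3/5
P2 indiff ⇒ p·2+(1-p)·5 = p·0+(1-p)·9 ⇒ p(2) = (1-p)(4) ⇒ p = 2/3

P1 mixes 2/3 on A; P2 mixes 3/5 on P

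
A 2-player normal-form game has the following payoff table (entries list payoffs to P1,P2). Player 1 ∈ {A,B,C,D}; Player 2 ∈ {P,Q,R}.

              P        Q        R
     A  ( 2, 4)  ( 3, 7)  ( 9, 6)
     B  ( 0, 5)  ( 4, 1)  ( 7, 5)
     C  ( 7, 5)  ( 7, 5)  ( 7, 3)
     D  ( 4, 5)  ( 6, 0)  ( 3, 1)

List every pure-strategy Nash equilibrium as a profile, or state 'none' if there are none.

NE set: (C,P), (C,Q)

(A,P): not NE [P1→C gives 7>2; P2→Q gives 7>4]
(A,Q): not NE [P1→C gives 7>3]
(A,R): not NE [P2→Q gives 7>6]
(B,P): not NE [P1→C gives 7>0]
(B,Q): not NE [P1→C gives 7>4; P2→R gives 5>1]
(B,R): not NE [P1→A gives 9>7]
(C,P): NE
(C,Q): NE
(C,R): not NE [P1→A gives 9>7; P2→Q gives 5>3]
(D,P): not NE [P1→C gives 7>4]
(D,Q): not NE [P1→C gives 7>6; P2→P gives 5>0]
(D,R): not NE [P1→A gives 9>3; P2→P gives 5>1]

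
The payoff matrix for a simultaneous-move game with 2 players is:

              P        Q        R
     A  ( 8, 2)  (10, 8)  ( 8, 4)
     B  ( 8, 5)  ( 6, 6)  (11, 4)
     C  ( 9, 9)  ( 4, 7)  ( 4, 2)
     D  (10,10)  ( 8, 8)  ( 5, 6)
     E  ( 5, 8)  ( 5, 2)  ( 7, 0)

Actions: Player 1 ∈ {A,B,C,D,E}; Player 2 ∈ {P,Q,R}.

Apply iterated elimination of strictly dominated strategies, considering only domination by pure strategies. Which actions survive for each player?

IESDS → P1:{A,D} P2:{P,Q}

P1 drop C (D beats it: P:10>9 Q:8>4 R:5>4)
P1 drop E (A beats it: P:8>5 Q:10>5 R:8>7)
P2 drop R (Q beats it: A:8>4 B:6>4 D:8>6)
P1 drop B (D beats it: P:10>8 Q:8>6)
P1→{A,D} P2→{P,Q}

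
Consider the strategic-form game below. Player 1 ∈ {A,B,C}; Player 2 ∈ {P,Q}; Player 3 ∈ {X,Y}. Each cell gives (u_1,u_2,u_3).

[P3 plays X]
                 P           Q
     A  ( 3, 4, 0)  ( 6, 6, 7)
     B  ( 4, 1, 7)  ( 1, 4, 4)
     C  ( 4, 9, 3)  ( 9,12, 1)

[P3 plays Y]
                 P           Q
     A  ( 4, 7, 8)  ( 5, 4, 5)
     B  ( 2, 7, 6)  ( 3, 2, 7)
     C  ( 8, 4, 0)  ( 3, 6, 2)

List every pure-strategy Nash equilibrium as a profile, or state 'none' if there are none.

(A,P,X): not NE [P1→C gives 4>3; P2→Q gives 6>4; P3→Y gives 8>0]
(A,P,Y): not NE [P1→C gives 8>4]
(A,Q,X): not NE [P1→C gives 9>6]
(A,Q,Y): not NE [P2→P gives 7>4; P3→X gives 7>5]
(B,P,X): not NE [P2→Q gives 4>1]
(B,P,Y): not NE [P1→C gives 8>2; P3→X gives 7>6]
(B,Q,X): not NE [P1→C gives 9>1; P3→Y gives 7>4]
(B,Q,Y): not NE [P1→A gives 5>3; P2→P gives 7>2]
(C,P,X): not NE [P2→Q gives 12>9]
(C,P,Y): not NE [P2→Q gives 6>4; P3→X gives 3>0]
(C,Q,X): not NE [P3→Y gives 2>1]
(C,Q,Y): not NE [P1→A gives 5>3]

No pure NE.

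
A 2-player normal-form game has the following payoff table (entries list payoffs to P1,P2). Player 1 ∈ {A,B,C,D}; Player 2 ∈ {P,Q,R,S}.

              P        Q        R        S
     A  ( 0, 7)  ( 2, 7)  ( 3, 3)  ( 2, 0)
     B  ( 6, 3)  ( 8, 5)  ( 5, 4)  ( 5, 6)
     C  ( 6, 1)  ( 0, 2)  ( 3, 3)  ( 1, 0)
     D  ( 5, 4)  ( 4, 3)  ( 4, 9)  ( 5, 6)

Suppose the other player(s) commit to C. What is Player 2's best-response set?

u_2(P vs C) = 1
u_2(Q vs C) = 2
u_2(R vs C) = 3
u_2(S vs C) = 0
max payoff 3 at {R}

P2 best: {R}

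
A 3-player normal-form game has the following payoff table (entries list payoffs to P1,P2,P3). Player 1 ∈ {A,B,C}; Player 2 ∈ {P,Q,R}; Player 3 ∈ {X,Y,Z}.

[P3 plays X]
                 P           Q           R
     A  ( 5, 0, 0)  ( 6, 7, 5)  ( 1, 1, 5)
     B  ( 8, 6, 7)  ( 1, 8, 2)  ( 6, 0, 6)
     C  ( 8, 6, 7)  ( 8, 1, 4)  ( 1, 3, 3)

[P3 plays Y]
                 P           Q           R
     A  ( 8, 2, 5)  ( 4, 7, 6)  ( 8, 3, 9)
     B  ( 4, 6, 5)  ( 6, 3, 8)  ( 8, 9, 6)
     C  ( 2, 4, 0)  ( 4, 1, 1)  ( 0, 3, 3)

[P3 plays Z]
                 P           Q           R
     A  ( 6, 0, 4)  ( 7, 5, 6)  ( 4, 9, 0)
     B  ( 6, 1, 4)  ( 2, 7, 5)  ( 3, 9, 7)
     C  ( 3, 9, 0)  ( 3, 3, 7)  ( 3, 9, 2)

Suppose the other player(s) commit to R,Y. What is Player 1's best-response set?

BR_1 = {A,B}

u_1(A vs R,Y) = 8
u_1(B vs R,Y) = 8
u_1(C vs R,Y) = 0
max payoff 8 at {A,B}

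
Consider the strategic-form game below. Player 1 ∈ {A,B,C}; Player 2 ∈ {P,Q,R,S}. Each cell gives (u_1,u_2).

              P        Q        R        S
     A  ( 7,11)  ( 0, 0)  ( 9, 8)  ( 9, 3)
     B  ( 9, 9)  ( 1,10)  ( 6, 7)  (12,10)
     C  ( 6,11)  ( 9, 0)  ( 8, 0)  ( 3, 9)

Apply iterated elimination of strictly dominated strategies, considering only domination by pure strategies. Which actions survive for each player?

P2 drop R (P beats it: A:11>8 B:9>7 C:11>0)
P1 drop A (B beats it: P:9>7 Q:1>0 S:12>9)
P1→{B,C} P2→{P,Q,S}

Remaining: P1:{B,C} P2:{P,Q,S}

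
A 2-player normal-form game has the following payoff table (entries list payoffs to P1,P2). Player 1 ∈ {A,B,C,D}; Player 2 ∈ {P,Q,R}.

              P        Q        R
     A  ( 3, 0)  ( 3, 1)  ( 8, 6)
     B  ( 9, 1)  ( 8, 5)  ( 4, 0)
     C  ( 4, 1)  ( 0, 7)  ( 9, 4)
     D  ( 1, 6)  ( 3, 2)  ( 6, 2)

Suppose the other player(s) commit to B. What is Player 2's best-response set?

argmax u_2 = {Q}

u_2(P vs B) = 1
u_2(Q vs B) = 5
u_2(R vs B) = 0
max payoff 5 at {Q}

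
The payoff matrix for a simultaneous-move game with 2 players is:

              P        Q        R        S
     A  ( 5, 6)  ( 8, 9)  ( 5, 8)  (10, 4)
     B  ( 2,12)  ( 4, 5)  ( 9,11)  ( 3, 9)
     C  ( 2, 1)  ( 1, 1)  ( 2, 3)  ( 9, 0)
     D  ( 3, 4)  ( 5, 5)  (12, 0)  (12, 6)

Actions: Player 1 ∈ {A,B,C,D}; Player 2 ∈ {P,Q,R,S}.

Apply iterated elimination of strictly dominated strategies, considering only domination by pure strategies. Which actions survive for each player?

IESDS → P1:{A,D} P2:{Q,S}

P1 drop B (D beats it: P:3>2 Q:5>4 R:12>9 S:12>3)
P1 drop C (A beats it: P:5>2 Q:8>1 R:5>2 S:10>9)
P2 drop P (Q beats it: A:9>6 D:5>4)
P2 drop R (Q beats it: A:9>8 D:5>0)
P1→{A,D} P2→{Q,S}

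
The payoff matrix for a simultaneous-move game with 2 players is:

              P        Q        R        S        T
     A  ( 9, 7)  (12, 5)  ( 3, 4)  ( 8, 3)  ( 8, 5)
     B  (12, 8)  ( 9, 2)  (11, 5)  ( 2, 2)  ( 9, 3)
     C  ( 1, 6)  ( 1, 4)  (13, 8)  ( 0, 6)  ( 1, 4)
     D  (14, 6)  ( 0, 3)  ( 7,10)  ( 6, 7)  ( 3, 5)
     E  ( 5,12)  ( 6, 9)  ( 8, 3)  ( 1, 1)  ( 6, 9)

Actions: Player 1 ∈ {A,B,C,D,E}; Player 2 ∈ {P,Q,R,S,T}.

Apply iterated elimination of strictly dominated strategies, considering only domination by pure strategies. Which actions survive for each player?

P1 drop E (B beats it: P:12>5 Q:9>6 R:11>8 S:2>1 T:9>6)
P2 drop Q (P beats it: A:7>5 B:8>2 C:6>4 D:6>3)
P2 drop S (R beats it: A:4>3 B:5>2 C:8>6 D:10>7)
P1 drop A (B beats it: P:12>9 R:11>3 T:9>8)
P2 drop T (P beats it: B:8>3 C:6>4 D:6>5)
P1→{B,C,D} P2→{P,R}

IESDS → P1:{B,C,D} P2:{P,R}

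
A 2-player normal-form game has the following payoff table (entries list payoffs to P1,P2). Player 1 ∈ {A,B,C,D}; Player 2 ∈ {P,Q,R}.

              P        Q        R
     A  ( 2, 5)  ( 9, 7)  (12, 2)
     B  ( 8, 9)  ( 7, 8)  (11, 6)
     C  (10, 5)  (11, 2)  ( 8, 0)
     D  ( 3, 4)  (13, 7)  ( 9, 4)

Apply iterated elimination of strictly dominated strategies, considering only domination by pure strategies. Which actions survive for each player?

P2 drop R (Q beats it: A:7>2 B:8>6 C:2>0 D:7>4)
P1 drop A (C beats it: P:10>2 Q:11>9)
P1 drop B (C beats it: P:10>8 Q:11>7)
P1→{C,D} P2→{P,Q}

Remaining: P1:{C,D} P2:{P,Q}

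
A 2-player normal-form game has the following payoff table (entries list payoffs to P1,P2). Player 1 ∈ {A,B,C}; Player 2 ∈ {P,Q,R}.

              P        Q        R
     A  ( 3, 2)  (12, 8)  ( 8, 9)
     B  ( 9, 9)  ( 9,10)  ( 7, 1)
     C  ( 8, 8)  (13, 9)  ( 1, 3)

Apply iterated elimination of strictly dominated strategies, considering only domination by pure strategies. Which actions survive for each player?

P2 drop P (Q beats it: A:8>2 B:10>9 C:9>8)
P1 drop B (A beats it: Q:12>9 R:8>7)
P1→{A,C} P2→{Q,R}

IESDS → P1:{A,C} P2:{Q,R}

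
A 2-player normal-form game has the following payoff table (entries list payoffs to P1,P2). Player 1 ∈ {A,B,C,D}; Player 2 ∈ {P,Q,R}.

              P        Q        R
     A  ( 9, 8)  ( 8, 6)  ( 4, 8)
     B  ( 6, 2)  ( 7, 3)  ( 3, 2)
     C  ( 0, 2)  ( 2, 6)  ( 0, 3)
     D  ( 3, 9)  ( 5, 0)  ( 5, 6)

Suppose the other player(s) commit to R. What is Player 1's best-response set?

u_1(A vs R) = 4
u_1(B vs R) = 3
u_1(C vs R) = 0
u_1(D vs R) = 5
max payoff 5 at {D}

argmax u_1 = {D}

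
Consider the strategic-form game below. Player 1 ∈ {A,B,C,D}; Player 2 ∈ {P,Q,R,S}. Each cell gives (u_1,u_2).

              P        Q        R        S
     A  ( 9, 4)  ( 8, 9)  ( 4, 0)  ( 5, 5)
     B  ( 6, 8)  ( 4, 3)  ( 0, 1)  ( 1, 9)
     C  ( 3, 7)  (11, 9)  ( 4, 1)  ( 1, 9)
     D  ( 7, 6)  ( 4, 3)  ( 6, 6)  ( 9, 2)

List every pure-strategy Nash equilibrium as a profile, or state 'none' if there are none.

Nash profiles: (C,Q), (D,R)

(A,P): not NE [P2→Q gives 9>4]
(A,Q): not NE [P1→C gives 11>8]
(A,R): not NE [P1→D gives 6>4; P2→Q gives 9>0]
(A,S): not NE [P1→D gives 9>5; P2→Q gives 9>5]
(B,P): not NE [P1→A gives 9>6; P2→S gives 9>8]
(B,Q): not NE [P1→C gives 11>4; P2→S gives 9>3]
(B,R): not NE [P1→D gives 6>0; P2→S gives 9>1]
(B,S): not NE [P1→D gives 9>1]
(C,P): not NE [P1→A gives 9>3; P2→S gives 9>7]
(C,Q): NE
(C,R): not NE [P1→D gives 6>4; P2→S gives 9>1]
(C,S): not NE [P1→D gives 9>1]
(D,P): not NE [P1→A gives 9>7]
(D,Q): not NE [P1→C gives 11>4; P2→R gives 6>3]
(D,R): NE
(D,S): not NE [P2→R gives 6>2]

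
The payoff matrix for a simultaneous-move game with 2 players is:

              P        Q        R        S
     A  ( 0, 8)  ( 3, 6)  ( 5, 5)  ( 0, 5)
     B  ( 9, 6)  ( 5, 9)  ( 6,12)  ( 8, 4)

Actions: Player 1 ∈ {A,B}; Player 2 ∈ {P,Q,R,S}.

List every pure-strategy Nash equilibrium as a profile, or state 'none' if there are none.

(A,P): not NE [P1→B gives 9>0]
(A,Q): not NE [P1→B gives 5>3; P2→P gives 8>6]
(A,R): not NE [P1→B gives 6>5; P2→P gives 8>5]
(A,S): not NE [P1→B gives 8>0; P2→P gives 8>5]
(B,P): not NE [P2→R gives 12>6]
(B,Q): not NE [P2→R gives 12>9]
(B,R): NE
(B,S): not NE [P2→R gives 12>4]

Nash profiles: (B,R)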